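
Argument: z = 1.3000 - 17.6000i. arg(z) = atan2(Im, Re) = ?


Re = 1.3, Im = -17.6
arg = atan2(-17.6, 1.3) = -85.7756 degrees

arg(z) = -85.7756 degrees


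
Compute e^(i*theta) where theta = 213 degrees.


cos(213°) = -0.8387
sin(213°) = -0.5446

e^(i*213°) = -0.8387 - 0.5446i


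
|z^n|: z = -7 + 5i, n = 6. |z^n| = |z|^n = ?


|z| = sqrt(49+25) = sqrt(74) = 8.6023
|z^6| = |z|^6 = (sqrt(74))^6 = 74^3 = 405224

|z^6| = 405224


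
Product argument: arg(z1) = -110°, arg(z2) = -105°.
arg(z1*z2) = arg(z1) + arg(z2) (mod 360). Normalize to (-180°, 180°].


arg(z1*z2) = -110° - 105° = -215°
Normalized to (-180°, 180°]: 145°

145°


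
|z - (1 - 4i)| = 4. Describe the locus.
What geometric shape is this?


|z - z0| = r is a circle with center z0 and radius r.
Center = (1, -4), radius = 4

Circle with center (1, -4) and radius 4


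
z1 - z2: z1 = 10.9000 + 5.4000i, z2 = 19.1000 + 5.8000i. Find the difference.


Real: 10.9 - 19.1 = -8.2
Imag: 5.4 - 5.8 = -0.4

-8.2000 - 0.4000i


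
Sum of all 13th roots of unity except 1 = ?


With w = e^(2*pi*i/13), all 13 of the 13th roots of unity w^0 = 1, w, ..., w^(12) sum to 0: 1 + w + ... + w^(12) = (1 - w^13)/(1 - w) = 0 since w^13 = 1, w ≠ 1.
Removing the root 1: w + w^2 + ... + w^(12) = 0 - 1 = -1

Sum = -1


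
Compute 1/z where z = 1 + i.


|z|^2 = 1+1 = 2
1/z = (1 - 1i)/2

1/z = 0.5000 - 0.5000i


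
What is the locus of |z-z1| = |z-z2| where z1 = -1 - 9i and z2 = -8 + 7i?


Equal distances means the locus is the perpendicular bisector of z1 and z2.
Midpoint = ((-1+(-8))/2, (-9+7)/2) = (-4.5000, -1.0000)

Perpendicular bisector through (-4.5000, -1.0000)


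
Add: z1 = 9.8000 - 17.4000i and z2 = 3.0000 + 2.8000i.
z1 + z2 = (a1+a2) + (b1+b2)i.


Real: 9.8 + 3 = 12.8
Imag: -17.4 + 2.8 = -14.6

12.8000 - 14.6000i


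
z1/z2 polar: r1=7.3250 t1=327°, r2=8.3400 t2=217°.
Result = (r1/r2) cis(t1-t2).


r = 7.3250 / 8.3400 = 0.8783
theta = 327° - 217° = 110° = 110° (mod 360)

0.8783 cis(110°)


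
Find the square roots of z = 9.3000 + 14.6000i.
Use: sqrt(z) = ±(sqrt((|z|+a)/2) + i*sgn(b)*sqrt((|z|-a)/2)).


|z| = sqrt(86.49+213.16) = 17.3104
sqrt((|z|+a)/2) = sqrt((17.3104+9.3)/2) = sqrt(13.3052) = 3.6476
sqrt((|z|-a)/2) = sqrt((17.3104-9.3)/2) = sqrt(4.0052) = 2.0013

±(3.6476 + 2.0013i) i.e. 3.6476 + 2.0013i and -3.6476 - 2.0013i


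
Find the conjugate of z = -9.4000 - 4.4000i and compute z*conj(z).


z_bar = -9.4000 + 4.4000i
z*z_bar = (-9.4)^2 + (-4.4)^2 = 88.36 + 19.36 = 107.72

z_bar = -9.4000 + 4.4000i, z*z_bar = 107.72


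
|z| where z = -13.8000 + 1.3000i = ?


|z| = sqrt((-13.8)^2 + 1.3^2) = sqrt(190.44 + 1.69) = sqrt(192.13) = 13.8611

|z| = 13.8611


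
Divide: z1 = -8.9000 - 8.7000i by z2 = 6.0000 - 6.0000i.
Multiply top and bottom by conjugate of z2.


Conjugate of z2 = 6.0000 + 6.0000i
Numerator: (-8.9000 - 8.7000i)(6.0000 + 6.0000i) = -1.2000 - 105.6000i
Denominator: 6^2 + (-6)^2 = 72
Result = (-1.2000 - 105.6000i)/72

-0.0167 - 1.4667i


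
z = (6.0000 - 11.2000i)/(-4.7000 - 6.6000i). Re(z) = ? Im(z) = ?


Multiply by conjugate: (6.0000 - 11.2000i)(-4.7000 + 6.6000i) / ((-4.7)^2 + (-6.6)^2)
Numerator real = 6*(-4.7) - (11.2)*(-6.6) = 45.72
Numerator imag = -11.2*(-4.7) - 6*(-6.6) = 92.24
Denominator = 65.65
Re(z) = 45.72/65.65 = 0.6964
Im(z) = 92.24/65.65 = 1.4050

Re(z) = 0.6964, Im(z) = 1.4050


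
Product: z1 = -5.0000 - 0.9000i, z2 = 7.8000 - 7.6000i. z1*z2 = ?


Real = -5*7.8 - (-0.9)*(-7.6) = -39 - 6.84 = -45.84
Imag = -5*(-7.6) + 7.8*(-0.9) = 38 - (7.02) = 30.98

-45.8400 + 30.9800i


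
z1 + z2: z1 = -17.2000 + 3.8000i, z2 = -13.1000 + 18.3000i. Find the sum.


Real: -17.2 - 13.1 = -30.3
Imag: 3.8 + 18.3 = 22.1

-30.3000 + 22.1000i


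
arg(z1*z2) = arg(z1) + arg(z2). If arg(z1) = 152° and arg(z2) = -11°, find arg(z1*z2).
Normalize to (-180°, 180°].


arg(z1*z2) = 152° - 11° = 141°
Normalized to (-180°, 180°]: 141°

141°


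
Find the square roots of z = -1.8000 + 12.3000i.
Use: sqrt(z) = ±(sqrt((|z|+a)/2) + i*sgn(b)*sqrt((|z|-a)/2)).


|z| = sqrt(3.24+151.29) = 12.4310
sqrt((|z|+a)/2) = sqrt((12.4310+(-1.8))/2) = sqrt(5.3155) = 2.3055
sqrt((|z|-a)/2) = sqrt((12.4310-(-1.8))/2) = sqrt(7.1155) = 2.6675

±(2.3055 + 2.6675i) i.e. 2.3055 + 2.6675i and -2.3055 - 2.6675i


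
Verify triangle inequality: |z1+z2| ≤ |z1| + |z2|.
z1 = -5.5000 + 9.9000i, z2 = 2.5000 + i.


|z1| = sqrt((-5.5)^2 + 9.9^2) = sqrt(128.26) = 11.3252
|z2| = sqrt(2.5^2 + 1^2) = sqrt(7.25) = 2.6926
z1+z2 = -3.0000 + 10.9000i
|z1+z2| = sqrt(127.81) = 11.3053
|z1|+|z2| = 11.3252 + 2.6926 = 14.0178

|z1+z2| = 11.3053 ≤ |z1|+|z2| = 14.0178 (verified)


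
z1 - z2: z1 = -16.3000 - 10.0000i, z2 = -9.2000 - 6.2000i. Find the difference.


Real: -16.3 + 9.2 = -7.1
Imag: -10 + 6.2 = -3.8

-7.1000 - 3.8000i


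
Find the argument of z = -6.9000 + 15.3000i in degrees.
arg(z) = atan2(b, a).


Re = -6.9, Im = 15.3
arg = atan2(15.3, -6.9) = 114.2744 degrees

arg(z) = 114.2744 degrees


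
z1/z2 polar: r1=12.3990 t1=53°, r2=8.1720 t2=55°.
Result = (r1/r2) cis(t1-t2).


r = 12.3990 / 8.1720 = 1.5173
theta = 53° - 55° = -2° = 358° (mod 360)

1.5173 cis(358°)


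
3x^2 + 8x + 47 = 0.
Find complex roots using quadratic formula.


disc = 8^2 - 4*3*47 = 64 - 564 = -500
sqrt(|disc|) = sqrt(500) = 22.3607
Real part = -8/(2*3) = -1.3333
Imag part = 22.3607/(2*3) = 3.7268

-1.3333 ± 3.7268i


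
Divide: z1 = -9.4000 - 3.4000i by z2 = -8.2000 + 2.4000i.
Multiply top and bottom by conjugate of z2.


Conjugate of z2 = -8.2000 - 2.4000i
Numerator: (-9.4000 - 3.4000i)(-8.2000 - 2.4000i) = 68.9200 + 50.4400i
Denominator: (-8.2)^2 + 2.4^2 = 73
Result = (68.9200 + 50.4400i)/73

0.9441 + 0.6910i


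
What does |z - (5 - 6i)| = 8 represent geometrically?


|z - z0| = r is a circle with center z0 and radius r.
Center = (5, -6), radius = 8

Circle with center (5, -6) and radius 8


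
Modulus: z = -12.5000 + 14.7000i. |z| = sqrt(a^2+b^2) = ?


|z| = sqrt((-12.5)^2 + 14.7^2) = sqrt(156.25 + 216.09) = sqrt(372.34) = 19.2961

|z| = 19.2961


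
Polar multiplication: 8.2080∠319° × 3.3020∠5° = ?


r = 8.2080 * 3.3020 = 27.1028
theta = 319° + 5° = 324° = 324° (mod 360)

27.1028 cis(324°)


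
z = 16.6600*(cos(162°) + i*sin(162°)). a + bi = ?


a = 16.6600*cos(162°) = 16.6600*(-0.951057) = -15.8446
b = 16.6600*sin(162°) = 16.6600*0.309017 = 5.1482

-15.8446 + 5.1482i


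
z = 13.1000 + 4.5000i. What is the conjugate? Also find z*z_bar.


z_bar = 13.1000 - 4.5000i
z*z_bar = 13.1^2 + 4.5^2 = 171.61 + 20.25 = 191.86

z_bar = 13.1000 - 4.5000i, z*z_bar = 191.86


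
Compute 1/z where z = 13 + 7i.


|z|^2 = 169+49 = 218
1/z = (13 - 7i)/218

1/z = 0.0596 - 0.0321i


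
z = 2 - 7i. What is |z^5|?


|z| = sqrt(4+49) = sqrt(53) = 7.2801
|z^5| = |z|^5 = (sqrt(53))^5 = 53^2 * sqrt(53) = 2809*sqrt(53)

|z^5| = 2809*sqrt(53) ≈ 20449.8287


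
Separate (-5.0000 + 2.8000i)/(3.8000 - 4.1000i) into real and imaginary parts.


Multiply by conjugate: (-5.0000 + 2.8000i)(3.8000 + 4.1000i) / (3.8^2 + (-4.1)^2)
Numerator real = -5*3.8 + 2.8*(-4.1) = -30.48
Numerator imag = 2.8*3.8 - (-5)*(-4.1) = -9.86
Denominator = 31.25
Re(z) = -30.48/31.25 = -0.9754
Im(z) = -9.86/31.25 = -0.3155

Re(z) = -0.9754, Im(z) = -0.3155


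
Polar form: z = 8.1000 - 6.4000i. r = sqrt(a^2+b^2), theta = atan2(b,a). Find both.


r = sqrt(65.61+40.96) = sqrt(106.57) = 10.3233
theta = atan2(-6.4, 8.1) = -38.3131 degrees

r = 10.3233, theta = -38.3131 degrees


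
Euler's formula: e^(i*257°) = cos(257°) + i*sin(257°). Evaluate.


cos(257°) = -0.2250
sin(257°) = -0.9744

e^(i*257°) = -0.2250 - 0.9744i


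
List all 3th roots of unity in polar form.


The 3th roots of unity are cis(360k/3°) for k=0..2
Angle step = 360/3 = 120°
Primitive root: cis(120°)
Primitive root = -0.5000 + 0.8660i

3 roots at angles: 0°, 120°, 240°


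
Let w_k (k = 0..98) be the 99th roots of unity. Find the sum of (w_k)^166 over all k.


The roots are w_k = w^k with w = e^(2*pi*i/99), and (w^k)^166 = (w^166)^k.
So S = 1 + u + u^2 + ... + u^(98) with u = w^166.
166 = 1*99 + 67, so 166 is not a multiple of 99: u = (w^99)^1 * w^67 = w^67 ≠ 1 (w is a primitive 99th root), while u^99 = (w^99)^166 = 1.
Geometric series: S = (1 - u^99)/(1 - u) = (1 - 1)/(1 - u) = 0

S = 0


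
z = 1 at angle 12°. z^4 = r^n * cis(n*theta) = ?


r^4 = 1^4 = 1
n*theta = 4*12° = 48° = 48° (mod 360)
a = 1*cos(48°) = 0.6691
b = 1*sin(48°) = 0.7431

1 cis(48°) = 0.6691 + 0.7431i


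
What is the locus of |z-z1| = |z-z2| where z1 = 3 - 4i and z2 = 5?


Equal distances means the locus is the perpendicular bisector of z1 and z2.
Midpoint = ((3+5)/2, (-4+0)/2) = (4.0000, -2.0000)

Perpendicular bisector through (4.0000, -2.0000)


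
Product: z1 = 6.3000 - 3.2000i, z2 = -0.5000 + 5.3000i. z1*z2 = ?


Real = 6.3*(-0.5) - (-3.2)*5.3 = -3.15 - (-16.96) = 13.81
Imag = 6.3*5.3 - (0.5)*(-3.2) = 33.39 + 1.6 = 34.99

13.8100 + 34.9900i


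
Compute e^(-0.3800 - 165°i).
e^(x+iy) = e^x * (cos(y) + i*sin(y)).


e^-0.3800 = 0.6839
cos(-165°) = -0.9659
sin(-165°) = -0.2588
Real = 0.6839*(-0.9659) = -0.6606
Imag = 0.6839*(-0.2588) = -0.1770

-0.6606 - 0.1770i


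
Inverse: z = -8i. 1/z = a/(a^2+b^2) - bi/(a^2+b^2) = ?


|z|^2 = 0+64 = 64
1/z = (0 + 8i)/64

1/z = 0 + 0.1250i


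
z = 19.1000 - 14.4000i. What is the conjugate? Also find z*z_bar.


z_bar = 19.1000 + 14.4000i
z*z_bar = 19.1^2 + (-14.4)^2 = 364.81 + 207.36 = 572.17

z_bar = 19.1000 + 14.4000i, z*z_bar = 572.17


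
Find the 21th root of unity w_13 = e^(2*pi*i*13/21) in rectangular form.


Angle = 360*13/21 = 222.8571°
a = cos(222.8571°) = -0.7331
b = sin(222.8571°) = -0.6802

-0.7331 - 0.6802i


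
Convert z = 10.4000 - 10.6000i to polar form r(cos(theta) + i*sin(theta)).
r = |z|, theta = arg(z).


r = sqrt(108.16+112.36) = sqrt(220.52) = 14.8499
theta = atan2(-10.6, 10.4) = -45.5457 degrees

r = 14.8499, theta = -45.5457 degrees


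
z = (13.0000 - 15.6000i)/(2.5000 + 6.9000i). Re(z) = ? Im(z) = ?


Multiply by conjugate: (13.0000 - 15.6000i)(2.5000 - 6.9000i) / (2.5^2 + 6.9^2)
Numerator real = 13*2.5 - (15.6)*6.9 = -75.14
Numerator imag = -15.6*2.5 - 13*6.9 = -128.7
Denominator = 53.86
Re(z) = -75.14/53.86 = -1.3951
Im(z) = -128.7/53.86 = -2.3895

Re(z) = -1.3951, Im(z) = -2.3895


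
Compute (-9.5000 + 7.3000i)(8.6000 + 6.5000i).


Real = -9.5*8.6 - 7.3*6.5 = -81.7 - 47.45 = -129.15
Imag = -9.5*6.5 + 8.6*7.3 = -61.75 + 62.78 = 1.03

-129.1500 + 1.0300i


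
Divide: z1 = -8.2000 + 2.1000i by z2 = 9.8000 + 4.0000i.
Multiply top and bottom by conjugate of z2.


Conjugate of z2 = 9.8000 - 4.0000i
Numerator: (-8.2000 + 2.1000i)(9.8000 - 4.0000i) = -71.9600 + 53.3800i
Denominator: 9.8^2 + 4^2 = 112.04
Result = (-71.9600 + 53.3800i)/112.04

-0.6423 + 0.4764i


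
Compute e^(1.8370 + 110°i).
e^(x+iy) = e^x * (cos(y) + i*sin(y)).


e^1.8370 = 6.2777
cos(110°) = -0.34202
sin(110°) = 0.93969
Real = 6.2777*(-0.34202) = -2.1471
Imag = 6.2777*0.93969 = 5.8991

-2.1471 + 5.8991i


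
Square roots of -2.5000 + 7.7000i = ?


|z| = sqrt(6.25+59.29) = 8.0957
sqrt((|z|+a)/2) = sqrt((8.0957+(-2.5))/2) = sqrt(2.7978) = 1.6727
sqrt((|z|-a)/2) = sqrt((8.0957-(-2.5))/2) = sqrt(5.2978) = 2.3017

±(1.6727 + 2.3017i) i.e. 1.6727 + 2.3017i and -1.6727 - 2.3017i


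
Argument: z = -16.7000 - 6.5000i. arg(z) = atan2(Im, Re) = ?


Re = -16.7, Im = -6.5
arg = atan2(-6.5, -16.7) = -158.7329 degrees

arg(z) = -158.7329 degrees


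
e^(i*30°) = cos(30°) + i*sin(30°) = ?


cos(30°) = 0.8660
sin(30°) = 0.5000

e^(i*30°) = 0.8660 + 0.5000i


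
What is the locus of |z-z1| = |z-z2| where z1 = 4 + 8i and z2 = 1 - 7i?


Equal distances means the locus is the perpendicular bisector of z1 and z2.
Midpoint = ((4+1)/2, (8+(-7))/2) = (2.5000, 0.5000)

Perpendicular bisector through (2.5000, 0.5000)


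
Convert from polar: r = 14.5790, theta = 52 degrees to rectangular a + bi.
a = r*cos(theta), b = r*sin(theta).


a = 14.5790*cos(52°) = 14.5790*0.61566 = 8.9757
b = 14.5790*sin(52°) = 14.5790*0.78801 = 11.4884

8.9757 + 11.4884i


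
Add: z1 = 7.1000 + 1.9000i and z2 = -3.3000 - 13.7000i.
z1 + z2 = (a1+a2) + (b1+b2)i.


Real: 7.1 - 3.3 = 3.8
Imag: 1.9 - 13.7 = -11.8

3.8000 - 11.8000i


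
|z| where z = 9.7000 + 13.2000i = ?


|z| = sqrt(9.7^2 + 13.2^2) = sqrt(94.09 + 174.24) = sqrt(268.33) = 16.3808

|z| = 16.3808


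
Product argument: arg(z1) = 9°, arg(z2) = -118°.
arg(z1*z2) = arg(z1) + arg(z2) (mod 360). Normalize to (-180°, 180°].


arg(z1*z2) = 9° - 118° = -109°
Normalized to (-180°, 180°]: -109°

-109°


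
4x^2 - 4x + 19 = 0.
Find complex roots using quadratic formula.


disc = (-4)^2 - 4*4*19 = 16 - 304 = -288
sqrt(|disc|) = sqrt(288) = 16.9706
Real part = 4/(2*4) = 0.5000
Imag part = 16.9706/(2*4) = 2.1213

0.5000 ± 2.1213i


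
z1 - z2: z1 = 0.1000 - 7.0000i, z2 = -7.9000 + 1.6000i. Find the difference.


Real: 0.1 + 7.9 = 8
Imag: -7 - 1.6 = -8.6

8.0000 - 8.6000i


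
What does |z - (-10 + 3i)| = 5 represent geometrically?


|z - z0| = r is a circle with center z0 and radius r.
Center = (-10, 3), radius = 5

Circle with center (-10, 3) and radius 5


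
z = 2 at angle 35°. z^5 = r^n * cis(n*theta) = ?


r^5 = 2^5 = 32
n*theta = 5*35° = 175° = 175° (mod 360)
a = 32*cos(175°) = -31.8782
b = 32*sin(175°) = 2.7890

32 cis(175°) = -31.8782 + 2.7890i


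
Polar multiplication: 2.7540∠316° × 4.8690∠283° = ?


r = 2.7540 * 4.8690 = 13.4092
theta = 316° + 283° = 599° = 239° (mod 360)

13.4092 cis(239°)


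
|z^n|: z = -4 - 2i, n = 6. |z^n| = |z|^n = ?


|z| = sqrt(16+4) = sqrt(20) = 4.4721
|z^6| = |z|^6 = (sqrt(20))^6 = 20^3 = 8000

|z^6| = 8000


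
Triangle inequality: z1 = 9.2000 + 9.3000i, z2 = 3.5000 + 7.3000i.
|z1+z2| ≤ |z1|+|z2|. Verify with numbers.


|z1| = sqrt(9.2^2 + 9.3^2) = sqrt(171.13) = 13.0817
|z2| = sqrt(3.5^2 + 7.3^2) = sqrt(65.54) = 8.0957
z1+z2 = 12.7000 + 16.6000i
|z1+z2| = sqrt(436.85) = 20.9010
|z1|+|z2| = 13.0817 + 8.0957 = 21.1774

|z1+z2| = 20.9010 ≤ |z1|+|z2| = 21.1774 (verified)


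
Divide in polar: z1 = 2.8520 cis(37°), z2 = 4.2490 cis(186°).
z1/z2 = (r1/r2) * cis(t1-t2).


r = 2.8520 / 4.2490 = 0.6712
theta = 37° - 186° = -149° = 211° (mod 360)

0.6712 cis(211°)


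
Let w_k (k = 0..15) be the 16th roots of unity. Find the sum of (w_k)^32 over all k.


The roots are w_k = w^k with w = e^(2*pi*i/16), and (w^k)^32 = (w^32)^k.
So S = 1 + u + u^2 + ... + u^(15) with u = w^32.
32 = 2*16 + 0, so 32 is a multiple of 16 and u = (w^16)^2 = 1.
Every one of the 16 terms equals 1: S = 16

S = 16


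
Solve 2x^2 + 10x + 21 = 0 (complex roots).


disc = 10^2 - 4*2*21 = 100 - 168 = -68
sqrt(|disc|) = sqrt(68) = 8.2462
Real part = -10/(2*2) = -2.5000
Imag part = 8.2462/(2*2) = 2.0616

-2.5000 ± 2.0616i


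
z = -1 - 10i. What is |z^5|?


|z| = sqrt(1+100) = sqrt(101) = 10.0499
|z^5| = |z|^5 = (sqrt(101))^5 = 101^2 * sqrt(101) = 10201*sqrt(101)

|z^5| = 10201*sqrt(101) ≈ 102518.7812


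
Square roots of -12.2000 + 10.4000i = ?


|z| = sqrt(148.84+108.16) = 16.0312
sqrt((|z|+a)/2) = sqrt((16.0312+(-12.2))/2) = sqrt(1.9156) = 1.3841
sqrt((|z|-a)/2) = sqrt((16.0312-(-12.2))/2) = sqrt(14.1156) = 3.7571

±(1.3841 + 3.7571i) i.e. 1.3841 + 3.7571i and -1.3841 - 3.7571i


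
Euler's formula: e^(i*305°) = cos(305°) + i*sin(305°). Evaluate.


cos(305°) = 0.5736
sin(305°) = -0.8192

e^(i*305°) = 0.5736 - 0.8192i


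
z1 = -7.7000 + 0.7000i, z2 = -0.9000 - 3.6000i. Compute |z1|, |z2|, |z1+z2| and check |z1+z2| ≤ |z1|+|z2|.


|z1| = sqrt((-7.7)^2 + 0.7^2) = sqrt(59.78) = 7.7318
|z2| = sqrt((-0.9)^2 + (-3.6)^2) = sqrt(13.77) = 3.7108
z1+z2 = -8.6000 - 2.9000i
|z1+z2| = sqrt(82.37) = 9.0758
|z1|+|z2| = 7.7318 + 3.7108 = 11.4426

|z1+z2| = 9.0758 ≤ |z1|+|z2| = 11.4426 (verified)


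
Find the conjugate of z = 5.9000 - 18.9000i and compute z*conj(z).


z_bar = 5.9000 + 18.9000i
z*z_bar = 5.9^2 + (-18.9)^2 = 34.81 + 357.21 = 392.02

z_bar = 5.9000 + 18.9000i, z*z_bar = 392.02


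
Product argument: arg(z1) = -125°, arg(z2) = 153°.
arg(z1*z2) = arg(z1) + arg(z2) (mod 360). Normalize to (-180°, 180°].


arg(z1*z2) = -125° + 153° = 28°
Normalized to (-180°, 180°]: 28°

28°


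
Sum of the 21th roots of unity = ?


The sum of all 21th roots of unity is 0.
Geometric series: (1 - w^21)/(1 - w) = (1-1)/(1-w) = 0 since w^21 = 1, w ≠ 1.
Alternatively: coefficient of z^20 in z^21 - 1 is 0.

0


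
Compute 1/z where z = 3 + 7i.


|z|^2 = 9+49 = 58
1/z = (3 - 7i)/58

1/z = 0.0517 - 0.1207i


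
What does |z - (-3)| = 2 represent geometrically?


|z - z0| = r is a circle with center z0 and radius r.
Center = (-3, 0), radius = 2

Circle with center (-3, 0) and radius 2


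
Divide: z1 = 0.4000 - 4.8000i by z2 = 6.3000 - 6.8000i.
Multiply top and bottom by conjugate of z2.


Conjugate of z2 = 6.3000 + 6.8000i
Numerator: (0.4000 - 4.8000i)(6.3000 + 6.8000i) = 35.1600 - 27.5200i
Denominator: 6.3^2 + (-6.8)^2 = 85.93
Result = (35.1600 - 27.5200i)/85.93

0.4092 - 0.3203i


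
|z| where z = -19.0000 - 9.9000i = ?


|z| = sqrt((-19)^2 + (-9.9)^2) = sqrt(361 + 98.01) = sqrt(459.01) = 21.4245

|z| = 21.4245


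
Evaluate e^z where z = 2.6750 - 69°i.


e^2.6750 = 14.5123
cos(-69°) = 0.35837
sin(-69°) = -0.93358
Real = 14.5123*0.35837 = 5.2008
Imag = 14.5123*(-0.93358) = -13.5484

5.2008 - 13.5484i


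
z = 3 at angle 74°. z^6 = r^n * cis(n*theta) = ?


r^6 = 3^6 = 729
n*theta = 6*74° = 444° = 84° (mod 360)
a = 729*cos(84°) = 76.2012
b = 729*sin(84°) = 725.0065

729 cis(84°) = 76.2012 + 725.0065i


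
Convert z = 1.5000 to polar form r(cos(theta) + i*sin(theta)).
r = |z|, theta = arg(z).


r = sqrt(2.25+0) = sqrt(2.25) = 1.5000
theta = atan2(0, 1.5) = 0 degrees

r = 1.5000, theta = 0 degrees


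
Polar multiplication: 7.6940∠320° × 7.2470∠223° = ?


r = 7.6940 * 7.2470 = 55.7584
theta = 320° + 223° = 543° = 183° (mod 360)

55.7584 cis(183°)


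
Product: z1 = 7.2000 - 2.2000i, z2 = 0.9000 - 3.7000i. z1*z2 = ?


Real = 7.2*0.9 - (-2.2)*(-3.7) = 6.48 - 8.14 = -1.66
Imag = 7.2*(-3.7) + 0.9*(-2.2) = -26.64 - (1.98) = -28.62

-1.6600 - 28.6200i


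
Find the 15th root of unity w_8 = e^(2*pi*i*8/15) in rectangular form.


Angle = 360*8/15 = 192°
a = cos(192°) = -0.9781
b = sin(192°) = -0.2079

-0.9781 - 0.2079i


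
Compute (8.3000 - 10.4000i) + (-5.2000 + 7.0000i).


Real: 8.3 - 5.2 = 3.1
Imag: -10.4 + 7 = -3.4

3.1000 - 3.4000i


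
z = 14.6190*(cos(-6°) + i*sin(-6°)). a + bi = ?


a = 14.6190*cos(-6°) = 14.6190*0.99452 = 14.5389
b = 14.6190*sin(-6°) = 14.6190*(-0.10453) = -1.5281

14.5389 - 1.5281i


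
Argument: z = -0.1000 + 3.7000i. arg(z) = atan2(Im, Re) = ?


Re = -0.1, Im = 3.7
arg = atan2(3.7, -0.1) = 91.5482 degrees

arg(z) = 91.5482 degrees


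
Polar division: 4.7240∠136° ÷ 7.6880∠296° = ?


r = 4.7240 / 7.6880 = 0.6145
theta = 136° - 296° = -160° = 200° (mod 360)

0.6145 cis(200°)


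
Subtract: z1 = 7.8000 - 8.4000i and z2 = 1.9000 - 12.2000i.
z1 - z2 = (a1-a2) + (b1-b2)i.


Real: 7.8 - 1.9 = 5.9
Imag: -8.4 + 12.2 = 3.8

5.9000 + 3.8000i


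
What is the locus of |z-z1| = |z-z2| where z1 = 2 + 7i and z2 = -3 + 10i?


Equal distances means the locus is the perpendicular bisector of z1 and z2.
Midpoint = ((2+(-3))/2, (7+10)/2) = (-0.5000, 8.5000)

Perpendicular bisector through (-0.5000, 8.5000)


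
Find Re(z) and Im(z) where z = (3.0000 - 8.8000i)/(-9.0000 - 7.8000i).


Multiply by conjugate: (3.0000 - 8.8000i)(-9.0000 + 7.8000i) / ((-9)^2 + (-7.8)^2)
Numerator real = 3*(-9) - (8.8)*(-7.8) = 41.64
Numerator imag = -8.8*(-9) - 3*(-7.8) = 102.6
Denominator = 141.84
Re(z) = 41.64/141.84 = 0.2936
Im(z) = 102.6/141.84 = 0.7234

Re(z) = 0.2936, Im(z) = 0.7234


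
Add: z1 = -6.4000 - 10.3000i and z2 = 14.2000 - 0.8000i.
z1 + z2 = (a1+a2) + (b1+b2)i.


Real: -6.4 + 14.2 = 7.8
Imag: -10.3 - 0.8 = -11.1

7.8000 - 11.1000i


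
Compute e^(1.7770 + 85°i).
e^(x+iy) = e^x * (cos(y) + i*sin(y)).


e^1.7770 = 5.9121
cos(85°) = 0.08716
sin(85°) = 0.9962
Real = 5.9121*0.08716 = 0.5153
Imag = 5.9121*0.9962 = 5.8896

0.5153 + 5.8896i


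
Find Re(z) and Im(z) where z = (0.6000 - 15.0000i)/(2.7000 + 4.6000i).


Multiply by conjugate: (0.6000 - 15.0000i)(2.7000 - 4.6000i) / (2.7^2 + 4.6^2)
Numerator real = 0.6*2.7 - (15)*4.6 = -67.38
Numerator imag = -15*2.7 - 0.6*4.6 = -43.26
Denominator = 28.45
Re(z) = -67.38/28.45 = -2.3684
Im(z) = -43.26/28.45 = -1.5206

Re(z) = -2.3684, Im(z) = -1.5206


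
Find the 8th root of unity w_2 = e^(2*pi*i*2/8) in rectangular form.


Angle = 360*2/8 = 90°
a = cos(90°) = 0
b = sin(90°) = 1.0000

0 + 1.0000i


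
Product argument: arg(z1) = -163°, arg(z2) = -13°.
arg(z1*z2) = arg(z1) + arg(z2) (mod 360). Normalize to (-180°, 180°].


arg(z1*z2) = -163° - 13° = -176°
Normalized to (-180°, 180°]: -176°

-176°


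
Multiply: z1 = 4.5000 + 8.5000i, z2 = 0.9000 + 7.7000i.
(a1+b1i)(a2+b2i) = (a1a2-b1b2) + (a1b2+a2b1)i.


Real = 4.5*0.9 - 8.5*7.7 = 4.05 - 65.45 = -61.4
Imag = 4.5*7.7 + 0.9*8.5 = 34.65 + 7.65 = 42.3

-61.4000 + 42.3000i


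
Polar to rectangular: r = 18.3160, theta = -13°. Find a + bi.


a = 18.3160*cos(-13°) = 18.3160*0.97437 = 17.8466
b = 18.3160*sin(-13°) = 18.3160*(-0.22495) = -4.1202

17.8466 - 4.1202i


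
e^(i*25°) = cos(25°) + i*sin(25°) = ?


cos(25°) = 0.9063
sin(25°) = 0.4226

e^(i*25°) = 0.9063 + 0.4226i


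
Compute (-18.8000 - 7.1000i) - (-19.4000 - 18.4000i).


Real: -18.8 + 19.4 = 0.6
Imag: -7.1 + 18.4 = 11.3

0.6000 + 11.3000i


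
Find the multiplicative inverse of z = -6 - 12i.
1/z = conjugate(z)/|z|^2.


|z|^2 = 36+144 = 180
1/z = (-6 + 12i)/180

1/z = -0.0333 + 0.0667i


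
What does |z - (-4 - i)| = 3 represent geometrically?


|z - z0| = r is a circle with center z0 and radius r.
Center = (-4, -1), radius = 3

Circle with center (-4, -1) and radius 3


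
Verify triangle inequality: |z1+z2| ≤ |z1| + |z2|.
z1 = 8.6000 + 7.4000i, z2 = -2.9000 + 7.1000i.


|z1| = sqrt(8.6^2 + 7.4^2) = sqrt(128.72) = 11.3455
|z2| = sqrt((-2.9)^2 + 7.1^2) = sqrt(58.82) = 7.6694
z1+z2 = 5.7000 + 14.5000i
|z1+z2| = sqrt(242.74) = 15.5801
|z1|+|z2| = 11.3455 + 7.6694 = 19.0149

|z1+z2| = 15.5801 ≤ |z1|+|z2| = 19.0149 (verified)


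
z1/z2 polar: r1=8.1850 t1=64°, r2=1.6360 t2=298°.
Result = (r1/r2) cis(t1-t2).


r = 8.1850 / 1.6360 = 5.0031
theta = 64° - 298° = -234° = 126° (mod 360)

5.0031 cis(126°)


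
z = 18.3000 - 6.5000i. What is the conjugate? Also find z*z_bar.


z_bar = 18.3000 + 6.5000i
z*z_bar = 18.3^2 + (-6.5)^2 = 334.89 + 42.25 = 377.14

z_bar = 18.3000 + 6.5000i, z*z_bar = 377.14


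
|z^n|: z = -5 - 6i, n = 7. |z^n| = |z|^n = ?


|z| = sqrt(25+36) = sqrt(61) = 7.8102
|z^7| = |z|^7 = (sqrt(61))^7 = 61^3 * sqrt(61) = 226981*sqrt(61)

|z^7| = 226981*sqrt(61) ≈ 1772778.2817


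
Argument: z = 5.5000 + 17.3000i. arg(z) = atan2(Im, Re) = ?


Re = 5.5, Im = 17.3
arg = atan2(17.3, 5.5) = 72.3635 degrees

arg(z) = 72.3635 degrees


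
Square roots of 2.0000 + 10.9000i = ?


|z| = sqrt(4+118.81) = 11.0820
sqrt((|z|+a)/2) = sqrt((11.0820+2)/2) = sqrt(6.5410) = 2.5575
sqrt((|z|-a)/2) = sqrt((11.0820-2)/2) = sqrt(4.5410) = 2.1310

±(2.5575 + 2.1310i) i.e. 2.5575 + 2.1310i and -2.5575 - 2.1310i


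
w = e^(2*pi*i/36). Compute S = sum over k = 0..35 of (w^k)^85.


The roots are w_k = w^k with w = e^(2*pi*i/36), and (w^k)^85 = (w^85)^k.
So S = 1 + u + u^2 + ... + u^(35) with u = w^85.
85 = 2*36 + 13, so 85 is not a multiple of 36: u = (w^36)^2 * w^13 = w^13 ≠ 1 (w is a primitive 36th root), while u^36 = (w^36)^85 = 1.
Geometric series: S = (1 - u^36)/(1 - u) = (1 - 1)/(1 - u) = 0

S = 0


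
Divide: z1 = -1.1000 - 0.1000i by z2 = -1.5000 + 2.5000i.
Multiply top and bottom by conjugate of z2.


Conjugate of z2 = -1.5000 - 2.5000i
Numerator: (-1.1000 - 0.1000i)(-1.5000 - 2.5000i) = 1.4000 + 2.9000i
Denominator: (-1.5)^2 + 2.5^2 = 8.5
Result = (1.4000 + 2.9000i)/8.5

0.1647 + 0.3412i


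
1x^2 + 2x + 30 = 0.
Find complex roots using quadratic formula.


disc = 2^2 - 4*1*30 = 4 - 120 = -116
sqrt(|disc|) = sqrt(116) = 10.7703
Real part = -2/(2*1) = -1.0000
Imag part = 10.7703/(2*1) = 5.3852

-1.0000 ± 5.3852i


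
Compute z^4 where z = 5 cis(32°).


r^4 = 5^4 = 625
n*theta = 4*32° = 128° = 128° (mod 360)
a = 625*cos(128°) = -384.7884
b = 625*sin(128°) = 492.5067

625 cis(128°) = -384.7884 + 492.5067i


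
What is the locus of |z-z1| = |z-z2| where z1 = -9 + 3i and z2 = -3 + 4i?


Equal distances means the locus is the perpendicular bisector of z1 and z2.
Midpoint = ((-9+(-3))/2, (3+4)/2) = (-6.0000, 3.5000)

Perpendicular bisector through (-6.0000, 3.5000)


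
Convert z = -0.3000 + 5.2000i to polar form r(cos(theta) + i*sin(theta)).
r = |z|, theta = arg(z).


r = sqrt(0.09+27.04) = sqrt(27.13) = 5.2086
theta = atan2(5.2, -0.3) = 93.3019 degrees

r = 5.2086, theta = 93.3019 degrees


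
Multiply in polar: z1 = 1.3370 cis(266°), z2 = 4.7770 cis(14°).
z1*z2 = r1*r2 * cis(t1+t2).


r = 1.3370 * 4.7770 = 6.3868
theta = 266° + 14° = 280° = 280° (mod 360)

6.3868 cis(280°)


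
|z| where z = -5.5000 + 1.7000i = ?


|z| = sqrt((-5.5)^2 + 1.7^2) = sqrt(30.25 + 2.89) = sqrt(33.14) = 5.7567

|z| = 5.7567


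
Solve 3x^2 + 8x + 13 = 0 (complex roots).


disc = 8^2 - 4*3*13 = 64 - 156 = -92
sqrt(|disc|) = sqrt(92) = 9.5917
Real part = -8/(2*3) = -1.3333
Imag part = 9.5917/(2*3) = 1.5986

-1.3333 ± 1.5986i


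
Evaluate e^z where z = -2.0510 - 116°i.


e^-2.0510 = 0.1286
cos(-116°) = -0.4384
sin(-116°) = -0.8988
Real = 0.1286*(-0.4384) = -0.0564
Imag = 0.1286*(-0.8988) = -0.1156

-0.0564 - 0.1156i


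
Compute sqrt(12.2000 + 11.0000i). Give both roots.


|z| = sqrt(148.84+121) = 16.4268
sqrt((|z|+a)/2) = sqrt((16.4268+12.2)/2) = sqrt(14.3134) = 3.7833
sqrt((|z|-a)/2) = sqrt((16.4268-12.2)/2) = sqrt(2.1134) = 1.4538

±(3.7833 + 1.4538i) i.e. 3.7833 + 1.4538i and -3.7833 - 1.4538i


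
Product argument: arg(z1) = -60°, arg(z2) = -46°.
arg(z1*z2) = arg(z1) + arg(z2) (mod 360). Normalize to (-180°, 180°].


arg(z1*z2) = -60° - 46° = -106°
Normalized to (-180°, 180°]: -106°

-106°


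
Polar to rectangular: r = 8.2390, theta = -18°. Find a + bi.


a = 8.2390*cos(-18°) = 8.2390*0.95106 = 7.8358
b = 8.2390*sin(-18°) = 8.2390*(-0.30902) = -2.5460

7.8358 - 2.5460i


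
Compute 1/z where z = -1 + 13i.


|z|^2 = 1+169 = 170
1/z = (-1 - 13i)/170

1/z = -0.0059 - 0.0765i


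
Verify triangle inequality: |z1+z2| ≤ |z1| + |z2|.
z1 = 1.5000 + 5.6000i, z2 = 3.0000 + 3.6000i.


|z1| = sqrt(1.5^2 + 5.6^2) = sqrt(33.61) = 5.7974
|z2| = sqrt(3^2 + 3.6^2) = sqrt(21.96) = 4.6861
z1+z2 = 4.5000 + 9.2000i
|z1+z2| = sqrt(104.89) = 10.2416
|z1|+|z2| = 5.7974 + 4.6861 = 10.4835

|z1+z2| = 10.2416 ≤ |z1|+|z2| = 10.4835 (verified)


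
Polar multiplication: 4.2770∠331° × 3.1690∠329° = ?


r = 4.2770 * 3.1690 = 13.5538
theta = 331° + 329° = 660° = 300° (mod 360)

13.5538 cis(300°)


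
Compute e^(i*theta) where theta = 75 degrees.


cos(75°) = 0.2588
sin(75°) = 0.9659

e^(i*75°) = 0.2588 + 0.9659i


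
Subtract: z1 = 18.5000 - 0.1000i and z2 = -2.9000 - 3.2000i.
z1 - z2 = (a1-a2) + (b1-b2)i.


Real: 18.5 + 2.9 = 21.4
Imag: -0.1 + 3.2 = 3.1

21.4000 + 3.1000i


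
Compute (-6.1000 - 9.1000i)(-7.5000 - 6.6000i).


Real = -6.1*(-7.5) - (-9.1)*(-6.6) = 45.75 - 60.06 = -14.31
Imag = -6.1*(-6.6) - (7.5)*(-9.1) = 40.26 + 68.25 = 108.51

-14.3100 + 108.5100i


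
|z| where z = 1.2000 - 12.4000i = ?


|z| = sqrt(1.2^2 + (-12.4)^2) = sqrt(1.44 + 153.76) = sqrt(155.2) = 12.4579

|z| = 12.4579


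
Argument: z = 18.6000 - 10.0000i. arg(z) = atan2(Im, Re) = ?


Re = 18.6, Im = -10
arg = atan2(-10, 18.6) = -28.2640 degrees

arg(z) = -28.2640 degrees


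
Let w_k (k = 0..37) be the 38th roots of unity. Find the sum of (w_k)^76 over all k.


The roots are w_k = w^k with w = e^(2*pi*i/38), and (w^k)^76 = (w^76)^k.
So S = 1 + u + u^2 + ... + u^(37) with u = w^76.
76 = 2*38 + 0, so 76 is a multiple of 38 and u = (w^38)^2 = 1.
Every one of the 38 terms equals 1: S = 38

S = 38


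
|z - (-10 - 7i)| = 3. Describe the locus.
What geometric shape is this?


|z - z0| = r is a circle with center z0 and radius r.
Center = (-10, -7), radius = 3

Circle with center (-10, -7) and radius 3


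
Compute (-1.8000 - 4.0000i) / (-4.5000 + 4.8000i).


Conjugate of z2 = -4.5000 - 4.8000i
Numerator: (-1.8000 - 4.0000i)(-4.5000 - 4.8000i) = -11.1000 + 26.6400i
Denominator: (-4.5)^2 + 4.8^2 = 43.29
Result = (-11.1000 + 26.6400i)/43.29

-0.2564 + 0.6154i


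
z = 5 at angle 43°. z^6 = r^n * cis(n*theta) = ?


r^6 = 5^6 = 15625
n*theta = 6*43° = 258° = 258° (mod 360)
a = 15625*cos(258°) = -3248.6202
b = 15625*sin(258°) = -15283.5563

15625 cis(258°) = -3248.6202 - 15283.5563i


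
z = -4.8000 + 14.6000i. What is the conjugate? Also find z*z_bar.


z_bar = -4.8000 - 14.6000i
z*z_bar = (-4.8)^2 + 14.6^2 = 23.04 + 213.16 = 236.2

z_bar = -4.8000 - 14.6000i, z*z_bar = 236.2


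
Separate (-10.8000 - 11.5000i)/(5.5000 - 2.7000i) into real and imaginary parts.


Multiply by conjugate: (-10.8000 - 11.5000i)(5.5000 + 2.7000i) / (5.5^2 + (-2.7)^2)
Numerator real = -10.8*5.5 - (11.5)*(-2.7) = -28.35
Numerator imag = -11.5*5.5 - (-10.8)*(-2.7) = -92.41
Denominator = 37.54
Re(z) = -28.35/37.54 = -0.7552
Im(z) = -92.41/37.54 = -2.4616

Re(z) = -0.7552, Im(z) = -2.4616


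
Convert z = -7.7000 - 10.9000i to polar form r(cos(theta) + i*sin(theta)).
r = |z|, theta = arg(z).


r = sqrt(59.29+118.81) = sqrt(178.1) = 13.3454
theta = atan2(-10.9, -7.7) = -125.2382 degrees

r = 13.3454, theta = -125.2382 degrees


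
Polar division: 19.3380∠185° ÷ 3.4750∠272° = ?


r = 19.3380 / 3.4750 = 5.5649
theta = 185° - 272° = -87° = 273° (mod 360)

5.5649 cis(273°)


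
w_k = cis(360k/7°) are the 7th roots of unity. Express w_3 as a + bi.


Angle = 360*3/7 = 154.2857°
a = cos(154.2857°) = -0.9010
b = sin(154.2857°) = 0.4339

-0.9010 + 0.4339i


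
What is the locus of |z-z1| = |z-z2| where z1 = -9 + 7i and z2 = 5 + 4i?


Equal distances means the locus is the perpendicular bisector of z1 and z2.
Midpoint = ((-9+5)/2, (7+4)/2) = (-2.0000, 5.5000)

Perpendicular bisector through (-2.0000, 5.5000)


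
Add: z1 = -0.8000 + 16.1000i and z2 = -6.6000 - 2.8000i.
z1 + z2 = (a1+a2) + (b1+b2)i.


Real: -0.8 - 6.6 = -7.4
Imag: 16.1 - 2.8 = 13.3

-7.4000 + 13.3000i


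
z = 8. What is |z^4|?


|z| = sqrt(64+0) = sqrt(64) = 8
|z^4| = |z|^4 = 8^4 = 4096

|z^4| = 4096


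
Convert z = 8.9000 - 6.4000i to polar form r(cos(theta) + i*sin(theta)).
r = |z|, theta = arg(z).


r = sqrt(79.21+40.96) = sqrt(120.17) = 10.9622
theta = atan2(-6.4, 8.9) = -35.7200 degrees

r = 10.9622, theta = -35.7200 degrees


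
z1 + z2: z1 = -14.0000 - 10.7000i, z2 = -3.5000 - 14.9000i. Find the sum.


Real: -14 - 3.5 = -17.5
Imag: -10.7 - 14.9 = -25.6

-17.5000 - 25.6000i


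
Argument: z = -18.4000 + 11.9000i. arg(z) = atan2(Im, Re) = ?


Re = -18.4, Im = 11.9
arg = atan2(11.9, -18.4) = 147.1077 degrees

arg(z) = 147.1077 degrees


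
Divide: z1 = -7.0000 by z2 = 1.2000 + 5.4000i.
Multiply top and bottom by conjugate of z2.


Conjugate of z2 = 1.2000 - 5.4000i
Numerator: (-7.0000)(1.2000 - 5.4000i) = -8.4000 + 37.8000i
Denominator: 1.2^2 + 5.4^2 = 30.6
Result = (-8.4000 + 37.8000i)/30.6

-0.2745 + 1.2353i


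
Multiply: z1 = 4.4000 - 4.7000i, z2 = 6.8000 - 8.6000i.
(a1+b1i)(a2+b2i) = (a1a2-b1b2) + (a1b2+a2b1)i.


Real = 4.4*6.8 - (-4.7)*(-8.6) = 29.92 - 40.42 = -10.5
Imag = 4.4*(-8.6) + 6.8*(-4.7) = -37.84 - (31.96) = -69.8

-10.5000 - 69.8000i


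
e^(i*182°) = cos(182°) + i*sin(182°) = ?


cos(182°) = -0.9994
sin(182°) = -0.0349

e^(i*182°) = -0.9994 - 0.0349i


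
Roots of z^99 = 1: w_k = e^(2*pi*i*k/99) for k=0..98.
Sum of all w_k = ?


The sum of all 99th roots of unity is 0.
Geometric series: (1 - w^99)/(1 - w) = (1-1)/(1-w) = 0 since w^99 = 1, w ≠ 1.
Alternatively: coefficient of z^98 in z^99 - 1 is 0.

0


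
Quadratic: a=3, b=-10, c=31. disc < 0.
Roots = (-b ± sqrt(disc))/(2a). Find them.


disc = (-10)^2 - 4*3*31 = 100 - 372 = -272
sqrt(|disc|) = sqrt(272) = 16.4924
Real part = 10/(2*3) = 1.6667
Imag part = 16.4924/(2*3) = 2.7487

1.6667 ± 2.7487i


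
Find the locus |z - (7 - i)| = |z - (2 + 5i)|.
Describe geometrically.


Equal distances means the locus is the perpendicular bisector of z1 and z2.
Midpoint = ((7+2)/2, (-1+5)/2) = (4.5000, 2.0000)

Perpendicular bisector through (4.5000, 2.0000)


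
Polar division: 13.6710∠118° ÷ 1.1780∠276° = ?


r = 13.6710 / 1.1780 = 11.6053
theta = 118° - 276° = -158° = 202° (mod 360)

11.6053 cis(202°)


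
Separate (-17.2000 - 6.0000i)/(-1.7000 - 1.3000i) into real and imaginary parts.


Multiply by conjugate: (-17.2000 - 6.0000i)(-1.7000 + 1.3000i) / ((-1.7)^2 + (-1.3)^2)
Numerator real = -17.2*(-1.7) - (6)*(-1.3) = 37.04
Numerator imag = -6*(-1.7) - (-17.2)*(-1.3) = -12.16
Denominator = 4.58
Re(z) = 37.04/4.58 = 8.0873
Im(z) = -12.16/4.58 = -2.6550

Re(z) = 8.0873, Im(z) = -2.6550


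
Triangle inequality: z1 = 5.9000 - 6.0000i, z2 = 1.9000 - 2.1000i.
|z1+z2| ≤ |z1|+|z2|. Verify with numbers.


|z1| = sqrt(5.9^2 + (-6)^2) = sqrt(70.81) = 8.4149
|z2| = sqrt(1.9^2 + (-2.1)^2) = sqrt(8.02) = 2.8320
z1+z2 = 7.8000 - 8.1000i
|z1+z2| = sqrt(126.45) = 11.2450
|z1|+|z2| = 8.4149 + 2.8320 = 11.2469

|z1+z2| = 11.2450 ≤ |z1|+|z2| = 11.2469 (verified)


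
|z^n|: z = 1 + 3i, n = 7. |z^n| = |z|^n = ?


|z| = sqrt(1+9) = sqrt(10) = 3.1623
|z^7| = |z|^7 = (sqrt(10))^7 = 10^3 * sqrt(10) = 1000*sqrt(10)

|z^7| = 1000*sqrt(10) ≈ 3162.2777


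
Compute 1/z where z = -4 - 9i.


|z|^2 = 16+81 = 97
1/z = (-4 + 9i)/97

1/z = -0.0412 + 0.0928i


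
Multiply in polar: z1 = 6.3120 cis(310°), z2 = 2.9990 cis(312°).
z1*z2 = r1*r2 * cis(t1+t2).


r = 6.3120 * 2.9990 = 18.9297
theta = 310° + 312° = 622° = 262° (mod 360)

18.9297 cis(262°)


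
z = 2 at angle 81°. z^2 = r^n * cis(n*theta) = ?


r^2 = 2^2 = 4
n*theta = 2*81° = 162° = 162° (mod 360)
a = 4*cos(162°) = -3.8042
b = 4*sin(162°) = 1.2361

4 cis(162°) = -3.8042 + 1.2361i


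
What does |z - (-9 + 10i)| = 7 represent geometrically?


|z - z0| = r is a circle with center z0 and radius r.
Center = (-9, 10), radius = 7

Circle with center (-9, 10) and radius 7


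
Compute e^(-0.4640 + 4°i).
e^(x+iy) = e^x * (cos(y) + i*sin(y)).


e^-0.4640 = 0.62876
cos(4°) = 0.99756
sin(4°) = 0.0698
Real = 0.62876*0.99756 = 0.6272
Imag = 0.62876*0.0698 = 0.0439

0.6272 + 0.0439i


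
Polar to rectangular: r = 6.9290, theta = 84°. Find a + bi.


a = 6.9290*cos(84°) = 6.9290*0.10453 = 0.7243
b = 6.9290*sin(84°) = 6.9290*0.99452 = 6.8910

0.7243 + 6.8910i


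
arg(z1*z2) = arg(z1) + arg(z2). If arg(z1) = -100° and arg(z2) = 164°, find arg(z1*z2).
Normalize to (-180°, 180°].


arg(z1*z2) = -100° + 164° = 64°
Normalized to (-180°, 180°]: 64°

64°


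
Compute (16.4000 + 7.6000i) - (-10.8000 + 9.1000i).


Real: 16.4 + 10.8 = 27.2
Imag: 7.6 - 9.1 = -1.5

27.2000 - 1.5000i


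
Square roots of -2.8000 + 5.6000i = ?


|z| = sqrt(7.84+31.36) = 6.2610
sqrt((|z|+a)/2) = sqrt((6.2610+(-2.8))/2) = sqrt(1.7305) = 1.3155
sqrt((|z|-a)/2) = sqrt((6.2610-(-2.8))/2) = sqrt(4.5305) = 2.1285

±(1.3155 + 2.1285i) i.e. 1.3155 + 2.1285i and -1.3155 - 2.1285i


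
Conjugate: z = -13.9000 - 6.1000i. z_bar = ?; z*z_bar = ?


z_bar = -13.9000 + 6.1000i
z*z_bar = (-13.9)^2 + (-6.1)^2 = 193.21 + 37.21 = 230.42

z_bar = -13.9000 + 6.1000i, z*z_bar = 230.42


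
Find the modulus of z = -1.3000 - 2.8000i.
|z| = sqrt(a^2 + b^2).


|z| = sqrt((-1.3)^2 + (-2.8)^2) = sqrt(1.69 + 7.84) = sqrt(9.53) = 3.0871

|z| = 3.0871


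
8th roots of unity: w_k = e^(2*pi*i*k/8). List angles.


The 8th roots of unity are cis(360k/8°) for k=0..7
Angle step = 360/8 = 45°
Primitive root: cis(45°)
Primitive root = 0.7071 + 0.7071i

8 roots at angles: 0°, 45°, 90°, 135°, 180°, 225°, 270°, 315°


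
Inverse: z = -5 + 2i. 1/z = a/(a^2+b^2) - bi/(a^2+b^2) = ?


|z|^2 = 25+4 = 29
1/z = (-5 - 2i)/29

1/z = -0.1724 - 0.0690i


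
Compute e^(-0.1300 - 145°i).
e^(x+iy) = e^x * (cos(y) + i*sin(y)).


e^-0.1300 = 0.8781
cos(-145°) = -0.8192
sin(-145°) = -0.5736
Real = 0.8781*(-0.8192) = -0.7193
Imag = 0.8781*(-0.5736) = -0.5037

-0.7193 - 0.5037i


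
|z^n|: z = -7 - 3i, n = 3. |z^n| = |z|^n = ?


|z| = sqrt(49+9) = sqrt(58) = 7.6158
|z^3| = |z|^3 = (sqrt(58))^3 = 58*sqrt(58)

|z^3| = 58*sqrt(58) ≈ 441.7148


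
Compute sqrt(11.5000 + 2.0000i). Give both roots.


|z| = sqrt(132.25+4) = 11.6726
sqrt((|z|+a)/2) = sqrt((11.6726+11.5)/2) = sqrt(11.5863) = 3.4039
sqrt((|z|-a)/2) = sqrt((11.6726-11.5)/2) = sqrt(0.0863) = 0.2938

±(3.4039 + 0.2938i) i.e. 3.4039 + 0.2938i and -3.4039 - 0.2938i


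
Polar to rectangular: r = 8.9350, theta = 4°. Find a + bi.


a = 8.9350*cos(4°) = 8.9350*0.99756 = 8.9132
b = 8.9350*sin(4°) = 8.9350*0.06976 = 0.6233

8.9132 + 0.6233i


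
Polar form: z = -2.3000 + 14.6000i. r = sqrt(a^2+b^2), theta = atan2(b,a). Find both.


r = sqrt(5.29+213.16) = sqrt(218.45) = 14.7801
theta = atan2(14.6, -2.3) = 98.9525 degrees

r = 14.7801, theta = 98.9525 degrees


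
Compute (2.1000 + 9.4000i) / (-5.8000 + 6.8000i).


Conjugate of z2 = -5.8000 - 6.8000i
Numerator: (2.1000 + 9.4000i)(-5.8000 - 6.8000i) = 51.7400 - 68.8000i
Denominator: (-5.8)^2 + 6.8^2 = 79.88
Result = (51.7400 - 68.8000i)/79.88

0.6477 - 0.8613i


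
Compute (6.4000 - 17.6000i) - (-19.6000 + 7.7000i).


Real: 6.4 + 19.6 = 26
Imag: -17.6 - 7.7 = -25.3

26.0000 - 25.3000i


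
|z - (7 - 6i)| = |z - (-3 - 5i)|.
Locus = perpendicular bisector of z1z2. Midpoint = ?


Equal distances means the locus is the perpendicular bisector of z1 and z2.
Midpoint = ((7+(-3))/2, (-6+(-5))/2) = (2.0000, -5.5000)

Perpendicular bisector through (2.0000, -5.5000)


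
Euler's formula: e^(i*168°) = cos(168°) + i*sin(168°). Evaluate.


cos(168°) = -0.9781
sin(168°) = 0.2079

e^(i*168°) = -0.9781 + 0.2079i


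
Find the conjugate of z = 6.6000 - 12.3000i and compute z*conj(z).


z_bar = 6.6000 + 12.3000i
z*z_bar = 6.6^2 + (-12.3)^2 = 43.56 + 151.29 = 194.85

z_bar = 6.6000 + 12.3000i, z*z_bar = 194.85


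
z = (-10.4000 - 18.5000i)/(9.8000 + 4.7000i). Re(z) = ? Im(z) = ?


Multiply by conjugate: (-10.4000 - 18.5000i)(9.8000 - 4.7000i) / (9.8^2 + 4.7^2)
Numerator real = -10.4*9.8 - (18.5)*4.7 = -188.87
Numerator imag = -18.5*9.8 - (-10.4)*4.7 = -132.42
Denominator = 118.13
Re(z) = -188.87/118.13 = -1.5988
Im(z) = -132.42/118.13 = -1.1210

Re(z) = -1.5988, Im(z) = -1.1210


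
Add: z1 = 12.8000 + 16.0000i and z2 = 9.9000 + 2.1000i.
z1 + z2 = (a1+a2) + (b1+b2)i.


Real: 12.8 + 9.9 = 22.7
Imag: 16 + 2.1 = 18.1

22.7000 + 18.1000i


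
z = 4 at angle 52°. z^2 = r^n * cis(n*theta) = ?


r^2 = 4^2 = 16
n*theta = 2*52° = 104° = 104° (mod 360)
a = 16*cos(104°) = -3.8708
b = 16*sin(104°) = 15.5247

16 cis(104°) = -3.8708 + 15.5247i


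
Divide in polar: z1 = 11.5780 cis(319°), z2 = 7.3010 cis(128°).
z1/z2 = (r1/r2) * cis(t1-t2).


r = 11.5780 / 7.3010 = 1.5858
theta = 319° - 128° = 191° = 191° (mod 360)

1.5858 cis(191°)
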